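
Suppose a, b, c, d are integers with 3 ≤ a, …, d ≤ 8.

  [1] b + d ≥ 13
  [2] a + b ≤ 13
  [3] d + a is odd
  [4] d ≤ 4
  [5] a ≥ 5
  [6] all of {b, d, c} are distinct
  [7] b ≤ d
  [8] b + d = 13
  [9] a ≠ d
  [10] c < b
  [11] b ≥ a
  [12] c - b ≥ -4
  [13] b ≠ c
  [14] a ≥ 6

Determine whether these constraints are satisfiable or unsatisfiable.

Unsatisfiable

From constraints 11 and 14: b ≥ a and a ≥ 6, so b ≥ 6. From constraints 4 and 7: b ≤ d and d ≤ 4, so b ≤ 4. But 4 < 6, so no value of b works.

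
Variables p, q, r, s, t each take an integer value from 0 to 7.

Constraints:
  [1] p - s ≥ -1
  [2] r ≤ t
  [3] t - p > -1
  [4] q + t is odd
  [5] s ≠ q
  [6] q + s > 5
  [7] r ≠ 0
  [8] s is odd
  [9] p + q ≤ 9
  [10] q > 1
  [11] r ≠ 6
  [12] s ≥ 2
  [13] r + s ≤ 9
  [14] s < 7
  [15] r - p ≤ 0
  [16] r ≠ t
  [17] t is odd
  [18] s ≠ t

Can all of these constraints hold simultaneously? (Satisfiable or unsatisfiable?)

Satisfiable

One satisfying assignment is p = 7, q = 2, r = 4, s = 5, t = 7.
For the less obvious constraints — constraint 1: p - s = 2; constraint 3: t - p = 0; constraint 6: q + s = 7 — and the others hold by inspection.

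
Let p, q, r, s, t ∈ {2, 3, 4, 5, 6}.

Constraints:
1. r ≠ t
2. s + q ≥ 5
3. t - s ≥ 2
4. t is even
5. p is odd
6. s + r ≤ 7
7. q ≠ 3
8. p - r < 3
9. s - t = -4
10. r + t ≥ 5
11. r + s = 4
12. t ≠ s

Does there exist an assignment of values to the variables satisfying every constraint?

Take p = 3, q = 6, r = 2, s = 2, t = 6. Then constraint 2: s + q = 8; constraint 3: t - s = 4, and every other listed constraint is also met.

Satisfiable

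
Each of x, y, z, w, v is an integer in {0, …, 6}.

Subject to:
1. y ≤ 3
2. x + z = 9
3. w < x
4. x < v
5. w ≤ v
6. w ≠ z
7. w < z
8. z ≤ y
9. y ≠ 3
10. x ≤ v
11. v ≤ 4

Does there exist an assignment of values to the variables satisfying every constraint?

Unsatisfiable

From constraints 10 and 11: x ≤ v ≤ 4. From constraints 1 and 8: z ≤ y ≤ 3. Hence x + z ≤ 7. But constraint 2 requires x + z = 9, and 9 > 7. Contradiction.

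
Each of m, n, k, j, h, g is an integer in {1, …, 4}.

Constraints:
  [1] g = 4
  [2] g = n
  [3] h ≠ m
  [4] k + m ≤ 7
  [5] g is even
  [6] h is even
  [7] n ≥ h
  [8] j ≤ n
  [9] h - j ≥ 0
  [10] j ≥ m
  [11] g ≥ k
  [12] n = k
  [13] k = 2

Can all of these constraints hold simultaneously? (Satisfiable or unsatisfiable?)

Unsatisfiable

Constraint 1 fixes g = 4 and constraint 13 fixes k = 2. Constraints 2 and 12 give g = n = k, so g = k. But 4 ≠ 2 — contradiction.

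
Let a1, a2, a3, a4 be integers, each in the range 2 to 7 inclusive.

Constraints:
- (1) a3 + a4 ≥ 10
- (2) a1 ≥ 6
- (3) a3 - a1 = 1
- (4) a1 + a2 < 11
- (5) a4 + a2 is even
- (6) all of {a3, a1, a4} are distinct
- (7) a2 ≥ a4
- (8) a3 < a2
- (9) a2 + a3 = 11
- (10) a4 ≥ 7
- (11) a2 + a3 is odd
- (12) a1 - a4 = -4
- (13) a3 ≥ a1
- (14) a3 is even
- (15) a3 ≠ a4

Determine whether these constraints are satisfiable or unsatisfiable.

Unsatisfiable

From constraints 7 and 10: a2 ≥ a4 ≥ 7. From constraints 2 and 13: a3 ≥ a1 ≥ 6. Hence a2 + a3 ≥ 13. But constraint 9 requires a2 + a3 = 11, and 11 < 13. Contradiction.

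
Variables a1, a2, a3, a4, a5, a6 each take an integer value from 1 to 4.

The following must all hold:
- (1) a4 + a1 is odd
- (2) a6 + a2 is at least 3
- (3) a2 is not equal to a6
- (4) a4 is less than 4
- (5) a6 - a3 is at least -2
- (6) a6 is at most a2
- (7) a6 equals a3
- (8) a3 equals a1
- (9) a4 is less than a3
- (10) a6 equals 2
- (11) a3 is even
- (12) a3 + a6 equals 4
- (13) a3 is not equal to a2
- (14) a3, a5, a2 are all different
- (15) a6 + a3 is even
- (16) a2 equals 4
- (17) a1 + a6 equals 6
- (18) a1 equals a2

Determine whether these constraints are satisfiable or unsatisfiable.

Constraint 10 fixes a6 = 2 and constraint 16 fixes a2 = 4. Constraints 7, 8, and 18 give a6 = a3 = a1 = a2, so a6 = a2. But 2 ≠ 4 — contradiction.

Unsatisfiable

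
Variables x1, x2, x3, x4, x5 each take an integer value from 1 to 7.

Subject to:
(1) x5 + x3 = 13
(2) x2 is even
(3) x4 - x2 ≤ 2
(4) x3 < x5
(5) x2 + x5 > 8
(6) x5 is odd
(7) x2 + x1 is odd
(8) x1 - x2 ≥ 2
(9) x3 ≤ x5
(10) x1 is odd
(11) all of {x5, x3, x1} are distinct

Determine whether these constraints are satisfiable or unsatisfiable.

Satisfiable

Try x1 = 5, x2 = 2, x3 = 6, x4 = 3, x5 = 7.
Check constraint 1: x5 + x3 = 13; constraint 3: x4 - x2 = 1. The remaining constraints are straightforward to verify.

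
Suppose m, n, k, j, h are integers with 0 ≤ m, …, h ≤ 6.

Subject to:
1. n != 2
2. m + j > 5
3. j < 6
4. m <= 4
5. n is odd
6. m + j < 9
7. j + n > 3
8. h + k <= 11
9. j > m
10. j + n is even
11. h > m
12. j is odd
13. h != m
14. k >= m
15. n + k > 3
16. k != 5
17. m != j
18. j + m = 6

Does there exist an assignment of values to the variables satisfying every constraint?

Satisfiable

One satisfying assignment is m = 1, n = 1, k = 4, j = 5, h = 4.
For the less obvious constraints — constraint 2: m + j = 6; constraint 6: m + j = 6 — and the others hold by inspection.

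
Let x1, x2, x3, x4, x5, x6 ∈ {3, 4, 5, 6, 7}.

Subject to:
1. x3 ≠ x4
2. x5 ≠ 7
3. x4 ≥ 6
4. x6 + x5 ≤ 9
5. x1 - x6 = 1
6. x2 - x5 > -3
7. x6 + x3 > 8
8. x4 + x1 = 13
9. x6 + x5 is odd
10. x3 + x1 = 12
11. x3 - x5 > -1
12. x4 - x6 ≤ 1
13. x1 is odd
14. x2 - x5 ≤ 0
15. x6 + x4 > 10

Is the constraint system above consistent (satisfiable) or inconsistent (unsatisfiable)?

The assignment x1 = 7, x2 = 3, x3 = 5, x4 = 6, x5 = 3, x6 = 6 works:
  constraint 4 holds since x6 + x5 = 9.
  constraint 5 holds since x1 - x6 = 1.
The rest check out directly.

Satisfiable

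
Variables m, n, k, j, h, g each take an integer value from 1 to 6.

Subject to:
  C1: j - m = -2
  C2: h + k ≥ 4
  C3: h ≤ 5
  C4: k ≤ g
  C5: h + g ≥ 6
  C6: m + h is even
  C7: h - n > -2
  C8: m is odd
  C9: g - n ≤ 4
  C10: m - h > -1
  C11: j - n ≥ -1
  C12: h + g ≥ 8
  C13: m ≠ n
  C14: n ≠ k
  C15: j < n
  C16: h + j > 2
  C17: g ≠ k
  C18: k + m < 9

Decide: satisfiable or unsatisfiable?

The assignment m = 3, n = 2, k = 4, j = 1, h = 3, g = 6 works:
  constraint 1 holds since j - m = -2.
  constraint 2 holds since h + k = 7.
  constraint 5 holds since h + g = 9.
The rest check out directly.

Satisfiable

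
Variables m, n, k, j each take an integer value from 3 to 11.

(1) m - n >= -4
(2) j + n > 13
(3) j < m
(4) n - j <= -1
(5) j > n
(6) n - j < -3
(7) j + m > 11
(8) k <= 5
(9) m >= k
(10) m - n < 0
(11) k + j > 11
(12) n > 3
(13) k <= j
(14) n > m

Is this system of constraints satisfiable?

Constraints 3, 4, and 14 give m < n, n < j, j < m. Chaining: m < n < j < m, which forces m < m — impossible.

Unsatisfiable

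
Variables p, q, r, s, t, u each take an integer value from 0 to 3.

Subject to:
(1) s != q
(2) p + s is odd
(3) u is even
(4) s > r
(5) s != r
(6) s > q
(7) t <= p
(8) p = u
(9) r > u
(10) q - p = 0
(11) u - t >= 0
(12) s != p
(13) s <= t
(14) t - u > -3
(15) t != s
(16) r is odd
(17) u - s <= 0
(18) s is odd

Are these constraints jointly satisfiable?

Constraints 4, 9, 11, and 13 give r < s, s ≤ t, t ≤ u, u < r. Chaining: r < s ≤ t ≤ u < r, which forces r < r — impossible.

Unsatisfiable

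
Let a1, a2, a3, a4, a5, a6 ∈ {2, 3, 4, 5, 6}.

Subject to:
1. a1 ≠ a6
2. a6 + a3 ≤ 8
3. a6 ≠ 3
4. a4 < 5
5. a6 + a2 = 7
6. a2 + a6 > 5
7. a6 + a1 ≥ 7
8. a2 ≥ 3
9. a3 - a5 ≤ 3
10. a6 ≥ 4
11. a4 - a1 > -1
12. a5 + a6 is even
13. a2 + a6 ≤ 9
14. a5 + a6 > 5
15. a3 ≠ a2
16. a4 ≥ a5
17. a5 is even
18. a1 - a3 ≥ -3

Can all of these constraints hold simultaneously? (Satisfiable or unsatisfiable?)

Satisfiable

Setting (a1, a2, a3, a4, a5, a6) = (3, 3, 4, 4, 4, 4) satisfies everything: constraint 2: a6 + a3 = 8; constraint 5: a6 + a2 = 7; constraint 6: a2 + a6 = 7, and the others follow.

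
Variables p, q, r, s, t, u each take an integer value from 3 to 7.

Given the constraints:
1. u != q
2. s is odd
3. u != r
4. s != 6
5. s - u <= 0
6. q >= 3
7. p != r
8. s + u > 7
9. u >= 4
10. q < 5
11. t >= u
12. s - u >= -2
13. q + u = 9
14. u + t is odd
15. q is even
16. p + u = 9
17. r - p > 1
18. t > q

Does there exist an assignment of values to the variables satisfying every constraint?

Take p = 4, q = 4, r = 6, s = 3, t = 6, u = 5. Then constraint 5: s - u = -2; constraint 8: s + u = 8, and every other listed constraint is also met.

Satisfiable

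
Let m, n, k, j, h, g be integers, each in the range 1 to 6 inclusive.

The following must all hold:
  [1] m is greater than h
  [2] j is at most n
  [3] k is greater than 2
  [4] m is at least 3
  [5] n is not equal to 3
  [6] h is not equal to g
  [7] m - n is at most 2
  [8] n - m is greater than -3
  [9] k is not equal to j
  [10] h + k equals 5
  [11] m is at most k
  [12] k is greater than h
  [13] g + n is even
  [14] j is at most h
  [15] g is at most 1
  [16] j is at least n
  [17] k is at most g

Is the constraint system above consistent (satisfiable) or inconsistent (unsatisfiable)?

From constraints 4 and 11: k ≥ m and m ≥ 3, so k ≥ 3. From constraints 15 and 17: k ≤ g and g ≤ 1, so k ≤ 1. But 1 < 3, so no value of k works.

Unsatisfiable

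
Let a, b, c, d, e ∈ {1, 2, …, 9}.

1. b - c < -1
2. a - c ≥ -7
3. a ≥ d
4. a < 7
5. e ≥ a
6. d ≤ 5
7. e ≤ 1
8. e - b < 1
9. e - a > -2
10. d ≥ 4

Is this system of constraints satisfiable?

Unsatisfiable

From constraints 3 and 10: a ≥ d and d ≥ 4, so a ≥ 4. From constraints 5 and 7: a ≤ e and e ≤ 1, so a ≤ 1. But 1 < 4, so no value of a works.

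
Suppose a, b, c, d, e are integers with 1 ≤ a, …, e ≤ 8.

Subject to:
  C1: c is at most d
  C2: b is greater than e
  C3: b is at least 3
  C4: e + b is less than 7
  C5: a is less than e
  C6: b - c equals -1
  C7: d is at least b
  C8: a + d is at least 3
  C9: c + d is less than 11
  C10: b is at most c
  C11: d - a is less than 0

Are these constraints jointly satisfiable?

Unsatisfiable

Constraints 1, 2, 5, 10, and 11 give d < a, a < e, e < b, b ≤ c, c ≤ d. Chaining: d < a < e < b ≤ c ≤ d, which forces d < d — impossible.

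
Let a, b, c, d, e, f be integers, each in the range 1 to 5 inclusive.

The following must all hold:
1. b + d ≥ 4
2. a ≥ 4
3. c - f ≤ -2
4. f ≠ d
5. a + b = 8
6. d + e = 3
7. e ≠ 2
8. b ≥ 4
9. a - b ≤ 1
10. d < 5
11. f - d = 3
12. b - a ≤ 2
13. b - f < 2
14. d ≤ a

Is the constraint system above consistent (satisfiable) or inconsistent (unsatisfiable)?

Try a = 4, b = 4, c = 3, d = 2, e = 1, f = 5.
Check constraint 1: b + d = 6; constraint 3: c - f = -2; constraint 5: a + b = 8. The remaining constraints are straightforward to verify.

Satisfiable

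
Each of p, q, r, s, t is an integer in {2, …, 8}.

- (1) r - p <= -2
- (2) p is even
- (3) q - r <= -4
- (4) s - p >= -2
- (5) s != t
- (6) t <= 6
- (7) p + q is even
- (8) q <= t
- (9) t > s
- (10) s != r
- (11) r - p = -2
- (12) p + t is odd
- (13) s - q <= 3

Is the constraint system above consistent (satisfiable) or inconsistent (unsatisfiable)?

Unsatisfiable

Constraints 1, 3, 4, and 13 give r − q ≥ 4, q − s ≥ -3, s − p ≥ -2, p − r ≥ 2.
Adding all 4 inequalities: the left sides telescope to 0, and the right sides sum to 4 + (-3) + (-2) + 2 = 1. So 0 ≥ 1, which is false.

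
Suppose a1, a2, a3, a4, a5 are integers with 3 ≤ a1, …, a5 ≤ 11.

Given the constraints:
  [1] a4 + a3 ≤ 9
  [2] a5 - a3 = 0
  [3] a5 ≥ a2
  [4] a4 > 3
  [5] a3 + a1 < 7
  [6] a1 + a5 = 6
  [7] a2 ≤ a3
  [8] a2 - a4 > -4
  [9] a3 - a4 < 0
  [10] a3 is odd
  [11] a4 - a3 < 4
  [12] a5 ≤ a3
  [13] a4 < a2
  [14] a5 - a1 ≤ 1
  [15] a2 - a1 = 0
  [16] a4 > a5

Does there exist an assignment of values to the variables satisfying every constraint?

Constraints 7, 9, and 13 give a3 < a4, a4 < a2, a2 ≤ a3. Chaining: a3 < a4 < a2 ≤ a3, which forces a3 < a3 — impossible.

Unsatisfiable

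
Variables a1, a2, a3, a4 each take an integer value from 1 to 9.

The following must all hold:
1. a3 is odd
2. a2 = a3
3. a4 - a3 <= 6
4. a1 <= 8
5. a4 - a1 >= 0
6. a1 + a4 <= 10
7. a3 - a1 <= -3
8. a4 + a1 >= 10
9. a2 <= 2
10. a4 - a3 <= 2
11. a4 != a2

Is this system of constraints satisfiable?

Constraints 5, 7, and 10 give a1 − a3 ≥ 3, a3 − a4 ≥ -2, a4 − a1 ≥ 0.
Adding all 3 inequalities: the left sides telescope to 0, and the right sides sum to 3 + (-2) + 0 = 1. So 0 ≥ 1, which is false.

Unsatisfiable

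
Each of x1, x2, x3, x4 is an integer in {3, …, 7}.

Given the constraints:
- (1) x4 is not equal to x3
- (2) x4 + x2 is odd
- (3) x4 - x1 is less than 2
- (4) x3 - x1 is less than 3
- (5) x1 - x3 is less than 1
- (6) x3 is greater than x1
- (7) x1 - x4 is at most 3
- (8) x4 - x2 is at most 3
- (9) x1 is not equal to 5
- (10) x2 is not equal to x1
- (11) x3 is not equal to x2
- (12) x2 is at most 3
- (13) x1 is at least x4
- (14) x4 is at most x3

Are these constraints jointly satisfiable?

Satisfiable

Try x1 = 6, x2 = 3, x3 = 7, x4 = 6.
Check constraint 3: x4 - x1 = 0; constraint 4: x3 - x1 = 1; constraint 5: x1 - x3 = -1. The remaining constraints are straightforward to verify.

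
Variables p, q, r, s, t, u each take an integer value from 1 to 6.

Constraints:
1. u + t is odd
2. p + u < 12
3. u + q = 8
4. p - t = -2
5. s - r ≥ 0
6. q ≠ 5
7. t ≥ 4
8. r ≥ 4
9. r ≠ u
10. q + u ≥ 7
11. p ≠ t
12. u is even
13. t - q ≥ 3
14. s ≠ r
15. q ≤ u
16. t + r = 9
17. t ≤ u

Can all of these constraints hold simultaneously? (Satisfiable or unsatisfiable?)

Satisfiable

Setting (p, q, r, s, t, u) = (3, 2, 4, 5, 5, 6) satisfies everything: constraint 2: p + u = 9; constraint 3: u + q = 8; constraint 4: p - t = -2, and the others follow.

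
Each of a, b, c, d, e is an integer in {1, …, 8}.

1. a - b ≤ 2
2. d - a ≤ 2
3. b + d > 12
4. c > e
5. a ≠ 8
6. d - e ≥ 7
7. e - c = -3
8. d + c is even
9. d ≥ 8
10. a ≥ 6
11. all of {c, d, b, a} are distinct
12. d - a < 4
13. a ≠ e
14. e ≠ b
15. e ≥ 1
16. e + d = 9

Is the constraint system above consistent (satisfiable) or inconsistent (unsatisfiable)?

Satisfiable

Setting (a, b, c, d, e) = (6, 5, 4, 8, 1) satisfies everything: constraint 1: a - b = 1; constraint 2: d - a = 2; constraint 3: b + d = 13, and the others follow.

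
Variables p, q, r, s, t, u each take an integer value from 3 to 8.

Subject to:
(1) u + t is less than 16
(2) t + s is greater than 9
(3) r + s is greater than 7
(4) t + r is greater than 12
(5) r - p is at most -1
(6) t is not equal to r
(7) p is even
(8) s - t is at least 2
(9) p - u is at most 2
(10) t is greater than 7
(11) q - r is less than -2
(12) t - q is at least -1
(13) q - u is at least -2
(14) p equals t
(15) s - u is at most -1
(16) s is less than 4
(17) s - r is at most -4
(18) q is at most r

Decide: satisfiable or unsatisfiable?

Constraints 5, 8, 9, 12, 13, and 17 give q − u ≥ -2, u − p ≥ -2, p − r ≥ 1, r − s ≥ 4, s − t ≥ 2, t − q ≥ -1.
Adding all 6 inequalities: the left sides telescope to 0, and the right sides sum to (-2) + (-2) + 1 + 4 + 2 + (-1) = 2. So 0 ≥ 2, which is false.

Unsatisfiable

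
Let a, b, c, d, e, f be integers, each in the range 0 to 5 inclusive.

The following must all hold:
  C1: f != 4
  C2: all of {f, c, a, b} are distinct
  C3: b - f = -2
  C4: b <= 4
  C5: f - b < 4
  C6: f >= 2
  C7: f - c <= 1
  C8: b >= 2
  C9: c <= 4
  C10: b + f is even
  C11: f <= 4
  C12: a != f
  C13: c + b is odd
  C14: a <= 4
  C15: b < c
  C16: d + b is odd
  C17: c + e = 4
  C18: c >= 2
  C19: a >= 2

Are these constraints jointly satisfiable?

Unsatisfiable

Constraints 4, 6, 8, 9, 11, 14, 18, and 19 confine each of f, c, a, b to the 3 values {2, …, 4}.
Constraint 2 requires all 4 of them to be distinct, but only 3 values are available — impossible by the pigeonhole principle.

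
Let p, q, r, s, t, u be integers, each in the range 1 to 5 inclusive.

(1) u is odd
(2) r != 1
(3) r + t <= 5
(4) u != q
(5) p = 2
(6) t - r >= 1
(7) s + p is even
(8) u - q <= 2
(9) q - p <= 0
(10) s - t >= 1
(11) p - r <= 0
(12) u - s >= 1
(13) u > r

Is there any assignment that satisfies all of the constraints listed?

Unsatisfiable

Constraints 6, 8, 9, 10, 11, and 12 give r − p ≥ 0, p − q ≥ 0, q − u ≥ -2, u − s ≥ 1, s − t ≥ 1, t − r ≥ 1.
Adding all 6 inequalities: the left sides telescope to 0, and the right sides sum to 0 + 0 + (-2) + 1 + 1 + 1 = 1. So 0 ≥ 1, which is false.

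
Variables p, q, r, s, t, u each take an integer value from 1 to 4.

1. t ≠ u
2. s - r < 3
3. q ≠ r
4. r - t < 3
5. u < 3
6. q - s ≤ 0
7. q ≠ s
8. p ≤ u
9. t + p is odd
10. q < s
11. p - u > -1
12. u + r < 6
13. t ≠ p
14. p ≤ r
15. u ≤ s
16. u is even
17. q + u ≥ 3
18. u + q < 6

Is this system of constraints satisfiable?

Take p = 2, q = 1, r = 3, s = 4, t = 1, u = 2. Then constraint 2: s - r = 1; constraint 4: r - t = 2; constraint 6: q - s = -3, and every other listed constraint is also met.

Satisfiable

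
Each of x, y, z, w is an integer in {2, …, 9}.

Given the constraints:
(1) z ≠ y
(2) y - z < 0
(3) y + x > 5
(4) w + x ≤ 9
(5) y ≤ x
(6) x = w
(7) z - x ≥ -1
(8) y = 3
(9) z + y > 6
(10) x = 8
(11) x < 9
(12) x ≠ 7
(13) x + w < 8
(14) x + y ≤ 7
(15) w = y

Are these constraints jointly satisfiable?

Constraint 10 fixes x = 8 and constraint 8 fixes y = 3. Constraints 6 and 15 give x = w = y, so x = y. But 8 ≠ 3 — contradiction.

Unsatisfiable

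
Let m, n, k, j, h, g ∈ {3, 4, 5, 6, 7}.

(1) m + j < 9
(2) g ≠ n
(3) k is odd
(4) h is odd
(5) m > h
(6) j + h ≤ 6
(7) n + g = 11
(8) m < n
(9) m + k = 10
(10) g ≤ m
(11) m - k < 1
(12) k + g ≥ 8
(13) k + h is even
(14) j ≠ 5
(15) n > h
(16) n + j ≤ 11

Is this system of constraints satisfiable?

Satisfiable

Take m = 5, n = 7, k = 5, j = 3, h = 3, g = 4. Then constraint 1: m + j = 8; constraint 6: j + h = 6, and every other listed constraint is also met.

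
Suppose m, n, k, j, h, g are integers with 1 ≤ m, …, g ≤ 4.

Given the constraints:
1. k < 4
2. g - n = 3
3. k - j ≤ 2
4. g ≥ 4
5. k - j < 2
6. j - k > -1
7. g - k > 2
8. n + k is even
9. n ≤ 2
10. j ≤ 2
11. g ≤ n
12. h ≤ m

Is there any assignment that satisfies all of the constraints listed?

From constraints 4 and 11: n ≥ g and g ≥ 4, so n ≥ 4. From constraint 9: n ≤ 2. But 2 < 4, so no value of n works.

Unsatisfiable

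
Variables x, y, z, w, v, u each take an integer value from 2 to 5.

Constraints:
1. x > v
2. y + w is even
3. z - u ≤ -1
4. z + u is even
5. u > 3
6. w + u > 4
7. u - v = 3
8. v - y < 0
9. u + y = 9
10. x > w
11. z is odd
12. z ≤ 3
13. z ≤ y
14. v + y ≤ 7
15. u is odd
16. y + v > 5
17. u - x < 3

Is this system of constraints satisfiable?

One satisfying assignment is x = 3, y = 4, z = 3, w = 2, v = 2, u = 5.
For the less obvious constraints — constraint 3: z - u = -2; constraint 6: w + u = 7 — and the others hold by inspection.

Satisfiable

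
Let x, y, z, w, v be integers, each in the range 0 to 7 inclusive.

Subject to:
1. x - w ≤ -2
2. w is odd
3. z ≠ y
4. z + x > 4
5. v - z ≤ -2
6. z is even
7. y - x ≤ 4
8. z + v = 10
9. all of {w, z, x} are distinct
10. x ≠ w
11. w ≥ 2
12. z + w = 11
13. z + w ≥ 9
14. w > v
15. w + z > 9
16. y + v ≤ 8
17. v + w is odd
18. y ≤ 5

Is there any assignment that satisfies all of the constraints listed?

The assignment x = 0, y = 1, z = 6, w = 5, v = 4 works:
  constraint 1 holds since x - w = -5.
  constraint 4 holds since z + x = 6.
The rest check out directly.

Satisfiable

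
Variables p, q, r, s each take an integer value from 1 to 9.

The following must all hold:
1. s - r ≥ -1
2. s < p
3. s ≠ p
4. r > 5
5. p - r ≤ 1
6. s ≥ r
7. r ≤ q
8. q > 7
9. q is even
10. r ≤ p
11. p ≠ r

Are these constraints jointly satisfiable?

Satisfiable

The assignment p = 8, q = 8, r = 7, s = 7 works:
  constraint 1 holds since s - r = 0.
  constraint 5 holds since p - r = 1.
  constraint 9 holds since q = 8 is even.
The rest check out directly.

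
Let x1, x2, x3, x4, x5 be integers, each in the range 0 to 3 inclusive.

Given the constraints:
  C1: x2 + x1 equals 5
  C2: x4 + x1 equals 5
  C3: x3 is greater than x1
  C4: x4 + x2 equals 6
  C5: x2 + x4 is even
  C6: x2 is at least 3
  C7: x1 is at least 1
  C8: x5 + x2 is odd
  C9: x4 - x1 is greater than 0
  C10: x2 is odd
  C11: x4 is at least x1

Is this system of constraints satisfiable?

Satisfiable

One satisfying assignment is x1 = 2, x2 = 3, x3 = 3, x4 = 3, x5 = 0.
For the less obvious constraints — constraint 1: x2 + x1 = 5; constraint 2: x4 + x1 = 5 — and the others hold by inspection.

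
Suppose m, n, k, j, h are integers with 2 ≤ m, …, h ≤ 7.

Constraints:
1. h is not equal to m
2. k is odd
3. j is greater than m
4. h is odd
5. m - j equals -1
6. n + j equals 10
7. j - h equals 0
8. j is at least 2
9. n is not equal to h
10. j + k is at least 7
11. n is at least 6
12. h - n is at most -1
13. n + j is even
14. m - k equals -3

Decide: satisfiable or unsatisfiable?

Take m = 2, n = 7, k = 5, j = 3, h = 3. Then constraint 5: m - j = -1; constraint 6: n + j = 10, and every other listed constraint is also met.

Satisfiable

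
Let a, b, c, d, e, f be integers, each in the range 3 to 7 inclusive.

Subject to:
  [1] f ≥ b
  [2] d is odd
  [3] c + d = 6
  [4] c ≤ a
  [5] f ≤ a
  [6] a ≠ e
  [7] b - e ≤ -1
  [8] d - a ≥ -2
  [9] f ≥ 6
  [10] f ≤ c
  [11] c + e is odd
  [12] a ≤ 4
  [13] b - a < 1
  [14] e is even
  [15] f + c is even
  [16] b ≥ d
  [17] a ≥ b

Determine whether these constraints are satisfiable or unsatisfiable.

From constraints 9 and 10: c ≥ f and f ≥ 6, so c ≥ 6. From constraints 4 and 12: c ≤ a and a ≤ 4, so c ≤ 4. But 4 < 6, so no value of c works.

Unsatisfiable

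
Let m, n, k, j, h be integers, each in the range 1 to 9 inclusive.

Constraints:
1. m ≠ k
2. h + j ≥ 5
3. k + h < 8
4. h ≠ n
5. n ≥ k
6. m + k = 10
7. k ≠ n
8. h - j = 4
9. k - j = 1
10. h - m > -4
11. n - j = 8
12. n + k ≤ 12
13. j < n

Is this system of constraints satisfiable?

Satisfiable

Take m = 8, n = 9, k = 2, j = 1, h = 5. Then constraint 2: h + j = 6; constraint 3: k + h = 7; constraint 6: m + k = 10, and every other listed constraint is also met.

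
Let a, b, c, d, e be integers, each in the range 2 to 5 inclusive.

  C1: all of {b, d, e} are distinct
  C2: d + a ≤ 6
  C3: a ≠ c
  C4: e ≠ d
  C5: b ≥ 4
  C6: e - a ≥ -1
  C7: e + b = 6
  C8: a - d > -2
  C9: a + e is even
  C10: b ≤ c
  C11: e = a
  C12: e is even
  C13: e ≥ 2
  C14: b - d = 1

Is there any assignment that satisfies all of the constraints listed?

Take a = 2, b = 4, c = 4, d = 3, e = 2. Then constraint 2: d + a = 5; constraint 6: e - a = 0, and every other listed constraint is also met.

Satisfiable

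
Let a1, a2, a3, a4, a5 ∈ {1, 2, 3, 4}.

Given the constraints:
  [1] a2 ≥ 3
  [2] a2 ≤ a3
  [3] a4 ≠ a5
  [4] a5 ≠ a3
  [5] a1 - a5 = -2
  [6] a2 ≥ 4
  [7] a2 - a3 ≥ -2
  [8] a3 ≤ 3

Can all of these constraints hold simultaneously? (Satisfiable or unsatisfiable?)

From constraint 6: a2 ≥ 4. From constraints 2 and 8: a2 ≤ a3 and a3 ≤ 3, so a2 ≤ 3. But 3 < 4, so no value of a2 works.

Unsatisfiable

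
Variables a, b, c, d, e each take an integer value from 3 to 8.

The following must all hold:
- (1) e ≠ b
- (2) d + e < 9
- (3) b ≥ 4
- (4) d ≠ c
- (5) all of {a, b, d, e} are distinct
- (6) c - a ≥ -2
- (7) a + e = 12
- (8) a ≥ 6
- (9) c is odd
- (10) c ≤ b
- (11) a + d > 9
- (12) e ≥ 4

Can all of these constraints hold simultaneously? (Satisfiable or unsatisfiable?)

Satisfiable

One satisfying assignment is a = 7, b = 8, c = 7, d = 3, e = 5.
For the less obvious constraints — constraint 2: d + e = 8; constraint 6: c - a = 0; constraint 7: a + e = 12 — and the others hold by inspection.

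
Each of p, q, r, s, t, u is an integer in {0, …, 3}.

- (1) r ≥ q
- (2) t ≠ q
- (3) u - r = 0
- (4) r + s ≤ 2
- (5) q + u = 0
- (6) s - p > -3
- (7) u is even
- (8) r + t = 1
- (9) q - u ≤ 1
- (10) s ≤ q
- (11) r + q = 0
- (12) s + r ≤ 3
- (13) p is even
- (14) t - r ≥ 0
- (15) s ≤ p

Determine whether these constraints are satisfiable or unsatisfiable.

Satisfiable

Setting (p, q, r, s, t, u) = (2, 0, 0, 0, 1, 0) satisfies everything: constraint 3: u - r = 0; constraint 4: r + s = 0; constraint 5: q + u = 0, and the others follow.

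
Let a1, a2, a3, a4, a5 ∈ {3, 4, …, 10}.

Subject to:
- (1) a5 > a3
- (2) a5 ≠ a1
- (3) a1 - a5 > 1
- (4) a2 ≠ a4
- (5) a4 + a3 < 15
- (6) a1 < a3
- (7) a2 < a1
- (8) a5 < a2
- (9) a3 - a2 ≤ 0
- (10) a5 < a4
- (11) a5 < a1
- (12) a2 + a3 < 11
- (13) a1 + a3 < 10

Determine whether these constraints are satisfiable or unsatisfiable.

Constraints 1, 6, 7, and 8 give a5 < a2, a2 < a1, a1 < a3, a3 < a5. Chaining: a5 < a2 < a1 < a3 < a5, which forces a5 < a5 — impossible.

Unsatisfiable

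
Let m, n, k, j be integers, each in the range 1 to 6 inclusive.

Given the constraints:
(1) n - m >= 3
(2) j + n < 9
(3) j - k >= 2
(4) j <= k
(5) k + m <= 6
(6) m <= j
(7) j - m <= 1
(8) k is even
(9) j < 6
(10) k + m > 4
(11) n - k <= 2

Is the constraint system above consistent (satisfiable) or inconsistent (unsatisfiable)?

Unsatisfiable

Constraints 1, 3, 7, and 11 give n − m ≥ 3, m − j ≥ -1, j − k ≥ 2, k − n ≥ -2.
Adding all 4 inequalities: the left sides telescope to 0, and the right sides sum to 3 + (-1) + 2 + (-2) = 2. So 0 ≥ 2, which is false.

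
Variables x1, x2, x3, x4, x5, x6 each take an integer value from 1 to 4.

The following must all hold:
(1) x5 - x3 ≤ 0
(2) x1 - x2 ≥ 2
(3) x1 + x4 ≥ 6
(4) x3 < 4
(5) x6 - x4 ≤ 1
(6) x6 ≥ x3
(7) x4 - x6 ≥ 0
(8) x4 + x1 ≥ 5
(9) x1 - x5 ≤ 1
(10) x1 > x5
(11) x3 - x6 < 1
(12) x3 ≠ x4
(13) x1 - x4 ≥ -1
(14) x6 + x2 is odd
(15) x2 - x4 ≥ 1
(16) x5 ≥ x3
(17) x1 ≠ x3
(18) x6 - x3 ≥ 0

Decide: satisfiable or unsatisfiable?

Unsatisfiable

Constraints 1, 2, 7, 9, 15, and 18 give x4 − x6 ≥ 0, x6 − x3 ≥ 0, x3 − x5 ≥ 0, x5 − x1 ≥ -1, x1 − x2 ≥ 2, x2 − x4 ≥ 1.
Adding all 6 inequalities: the left sides telescope to 0, and the right sides sum to 0 + 0 + 0 + (-1) + 2 + 1 = 2. So 0 ≥ 2, which is false.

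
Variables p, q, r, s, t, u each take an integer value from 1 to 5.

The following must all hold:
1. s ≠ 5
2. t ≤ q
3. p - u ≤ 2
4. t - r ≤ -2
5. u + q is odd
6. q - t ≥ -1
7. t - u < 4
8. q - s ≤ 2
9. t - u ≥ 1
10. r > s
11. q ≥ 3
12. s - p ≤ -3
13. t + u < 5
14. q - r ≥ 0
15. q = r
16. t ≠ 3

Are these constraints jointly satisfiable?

Unsatisfiable

Constraints 3, 4, 8, 9, 12, and 14 give q − r ≥ 0, r − t ≥ 2, t − u ≥ 1, u − p ≥ -2, p − s ≥ 3, s − q ≥ -2.
Adding all 6 inequalities: the left sides telescope to 0, and the right sides sum to 0 + 2 + 1 + (-2) + 3 + (-2) = 2. So 0 ≥ 2, which is false.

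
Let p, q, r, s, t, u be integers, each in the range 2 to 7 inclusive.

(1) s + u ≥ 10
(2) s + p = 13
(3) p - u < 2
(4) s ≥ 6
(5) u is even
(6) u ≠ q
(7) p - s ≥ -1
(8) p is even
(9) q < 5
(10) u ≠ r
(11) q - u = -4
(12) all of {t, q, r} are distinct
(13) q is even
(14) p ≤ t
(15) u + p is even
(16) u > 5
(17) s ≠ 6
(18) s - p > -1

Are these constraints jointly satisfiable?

The assignment p = 6, q = 2, r = 4, s = 7, t = 7, u = 6 works:
  constraint 1 holds since s + u = 13.
  constraint 2 holds since s + p = 13.
The rest check out directly.

Satisfiable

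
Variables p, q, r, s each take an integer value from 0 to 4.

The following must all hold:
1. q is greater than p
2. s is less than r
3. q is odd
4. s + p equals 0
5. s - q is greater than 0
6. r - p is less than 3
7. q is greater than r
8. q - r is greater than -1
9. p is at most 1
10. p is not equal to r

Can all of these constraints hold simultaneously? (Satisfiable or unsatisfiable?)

Constraints 2, 5, and 7 give q < s, s < r, r < q. Chaining: q < s < r < q, which forces q < q — impossible.

Unsatisfiable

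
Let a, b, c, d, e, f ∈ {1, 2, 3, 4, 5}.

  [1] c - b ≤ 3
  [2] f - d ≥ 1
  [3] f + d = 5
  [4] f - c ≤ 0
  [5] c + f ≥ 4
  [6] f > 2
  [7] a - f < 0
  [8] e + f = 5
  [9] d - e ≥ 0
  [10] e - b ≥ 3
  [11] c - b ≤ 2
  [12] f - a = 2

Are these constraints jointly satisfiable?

Constraints 2, 4, 9, 10, and 11 give f − d ≥ 1, d − e ≥ 0, e − b ≥ 3, b − c ≥ -2, c − f ≥ 0.
Adding all 5 inequalities: the left sides telescope to 0, and the right sides sum to 1 + 0 + 3 + (-2) + 0 = 2. So 0 ≥ 2, which is false.

Unsatisfiable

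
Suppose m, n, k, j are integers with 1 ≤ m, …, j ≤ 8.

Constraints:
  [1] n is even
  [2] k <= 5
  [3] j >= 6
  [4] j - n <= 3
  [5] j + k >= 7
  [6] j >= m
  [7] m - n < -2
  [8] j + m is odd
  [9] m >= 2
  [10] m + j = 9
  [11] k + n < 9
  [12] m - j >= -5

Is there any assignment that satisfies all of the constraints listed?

Satisfiable

One satisfying assignment is m = 2, n = 6, k = 1, j = 7.
For the less obvious constraints — constraint 4: j - n = 1; constraint 5: j + k = 8 — and the others hold by inspection.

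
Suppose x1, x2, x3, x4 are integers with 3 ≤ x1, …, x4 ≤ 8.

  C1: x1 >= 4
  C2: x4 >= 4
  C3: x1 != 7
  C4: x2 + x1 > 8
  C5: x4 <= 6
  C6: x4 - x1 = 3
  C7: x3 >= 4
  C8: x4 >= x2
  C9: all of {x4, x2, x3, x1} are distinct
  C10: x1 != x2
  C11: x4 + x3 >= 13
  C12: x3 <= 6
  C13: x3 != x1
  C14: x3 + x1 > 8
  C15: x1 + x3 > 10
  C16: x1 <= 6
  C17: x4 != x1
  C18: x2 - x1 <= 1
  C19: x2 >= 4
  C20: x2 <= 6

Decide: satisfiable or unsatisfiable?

Unsatisfiable

Constraints 1, 2, 5, 7, 12, 16, 19, and 20 confine each of x4, x2, x3, x1 to the 3 values {4, …, 6}.
Constraint 9 requires all 4 of them to be distinct, but only 3 values are available — impossible by the pigeonhole principle.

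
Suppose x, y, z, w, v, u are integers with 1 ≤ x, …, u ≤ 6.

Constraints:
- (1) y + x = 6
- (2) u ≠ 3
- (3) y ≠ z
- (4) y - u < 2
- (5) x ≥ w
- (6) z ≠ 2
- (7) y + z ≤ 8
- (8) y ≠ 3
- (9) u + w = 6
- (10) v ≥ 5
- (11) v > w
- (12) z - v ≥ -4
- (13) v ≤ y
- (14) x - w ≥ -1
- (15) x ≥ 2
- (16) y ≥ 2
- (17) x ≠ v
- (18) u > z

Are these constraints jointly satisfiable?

From constraints 10 and 13: y ≥ v ≥ 5. From constraint 15: x ≥ 2. Hence y + x ≥ 7. But constraint 1 requires y + x = 6, and 6 < 7. Contradiction.

Unsatisfiable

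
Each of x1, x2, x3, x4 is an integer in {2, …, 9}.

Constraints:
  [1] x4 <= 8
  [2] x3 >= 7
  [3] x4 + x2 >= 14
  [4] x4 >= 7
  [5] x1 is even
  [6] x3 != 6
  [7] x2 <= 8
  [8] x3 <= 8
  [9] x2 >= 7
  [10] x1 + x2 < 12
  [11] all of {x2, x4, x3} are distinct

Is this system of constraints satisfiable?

Constraints 1, 2, 4, 7, 8, and 9 confine each of x2, x4, x3 to the 2 values {7, 8}.
Constraint 11 requires all 3 of them to be distinct, but only 2 values are available — impossible by the pigeonhole principle.

Unsatisfiable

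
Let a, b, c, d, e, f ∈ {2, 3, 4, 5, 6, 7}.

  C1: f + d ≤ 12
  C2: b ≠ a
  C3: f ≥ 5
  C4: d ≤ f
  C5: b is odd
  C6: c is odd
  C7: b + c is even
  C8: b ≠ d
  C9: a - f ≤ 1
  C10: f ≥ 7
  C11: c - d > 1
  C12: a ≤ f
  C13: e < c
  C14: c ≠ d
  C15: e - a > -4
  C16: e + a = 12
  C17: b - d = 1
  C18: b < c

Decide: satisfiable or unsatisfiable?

Satisfiable

One satisfying assignment is a = 7, b = 5, c = 7, d = 4, e = 5, f = 7.
For the less obvious constraints — constraint 1: f + d = 11; constraint 9: a - f = 0; constraint 11: c - d = 3 — and the others hold by inspection.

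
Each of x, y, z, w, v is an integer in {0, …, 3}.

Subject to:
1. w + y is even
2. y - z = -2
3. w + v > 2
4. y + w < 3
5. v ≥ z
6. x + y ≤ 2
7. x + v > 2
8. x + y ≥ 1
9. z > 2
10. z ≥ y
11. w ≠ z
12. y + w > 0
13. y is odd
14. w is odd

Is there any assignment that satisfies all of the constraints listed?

Satisfiable

The assignment x = 1, y = 1, z = 3, w = 1, v = 3 works:
  constraint 2 holds since y - z = -2.
  constraint 3 holds since w + v = 4.
  constraint 4 holds since y + w = 2.
The rest check out directly.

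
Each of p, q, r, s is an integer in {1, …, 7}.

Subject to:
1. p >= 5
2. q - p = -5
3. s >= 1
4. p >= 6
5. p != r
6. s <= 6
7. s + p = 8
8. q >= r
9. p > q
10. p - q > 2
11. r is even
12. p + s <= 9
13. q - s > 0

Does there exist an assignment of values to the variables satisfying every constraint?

Satisfiable

Take p = 7, q = 2, r = 2, s = 1. Then constraint 2: q - p = -5; constraint 7: s + p = 8, and every other listed constraint is also met.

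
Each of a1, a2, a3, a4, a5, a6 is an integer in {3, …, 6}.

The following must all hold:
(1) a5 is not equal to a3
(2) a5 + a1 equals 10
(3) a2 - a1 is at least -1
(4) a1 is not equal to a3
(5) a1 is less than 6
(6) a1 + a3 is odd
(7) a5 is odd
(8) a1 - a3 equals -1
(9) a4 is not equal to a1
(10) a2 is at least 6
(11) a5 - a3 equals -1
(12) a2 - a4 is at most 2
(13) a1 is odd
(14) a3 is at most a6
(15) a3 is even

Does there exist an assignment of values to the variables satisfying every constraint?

Satisfiable

The assignment a1 = 5, a2 = 6, a3 = 6, a4 = 4, a5 = 5, a6 = 6 works:
  constraint 2 holds since a5 + a1 = 10.
  constraint 3 holds since a2 - a1 = 1.
  constraint 8 holds since a1 - a3 = -1.
The rest check out directly.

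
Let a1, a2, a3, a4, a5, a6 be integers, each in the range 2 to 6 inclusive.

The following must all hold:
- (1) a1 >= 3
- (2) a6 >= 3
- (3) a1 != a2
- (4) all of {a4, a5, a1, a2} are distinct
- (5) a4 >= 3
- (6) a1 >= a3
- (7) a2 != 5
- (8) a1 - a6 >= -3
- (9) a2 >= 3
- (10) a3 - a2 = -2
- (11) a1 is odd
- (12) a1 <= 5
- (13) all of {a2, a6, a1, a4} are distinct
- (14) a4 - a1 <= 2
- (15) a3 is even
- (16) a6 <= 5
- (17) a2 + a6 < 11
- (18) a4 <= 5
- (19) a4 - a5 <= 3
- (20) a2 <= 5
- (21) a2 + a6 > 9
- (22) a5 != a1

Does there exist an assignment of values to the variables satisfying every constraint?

Unsatisfiable

Constraints 1, 2, 5, 9, 12, 16, 18, and 20 confine each of a2, a6, a1, a4 to the 3 values {3, …, 5}.
Constraint 13 requires all 4 of them to be distinct, but only 3 values are available — impossible by the pigeonhole principle.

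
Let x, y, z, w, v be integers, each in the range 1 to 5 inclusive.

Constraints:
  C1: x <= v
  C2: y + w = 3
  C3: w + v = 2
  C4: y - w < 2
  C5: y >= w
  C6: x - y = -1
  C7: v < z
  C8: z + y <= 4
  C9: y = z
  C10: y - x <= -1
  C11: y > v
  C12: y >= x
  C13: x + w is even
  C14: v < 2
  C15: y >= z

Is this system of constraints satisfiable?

Constraints 1, 7, 10, and 15 give x ≤ v, v < z, z ≤ y, y < x. Chaining: x ≤ v < z ≤ y < x, which forces x < x — impossible.

Unsatisfiable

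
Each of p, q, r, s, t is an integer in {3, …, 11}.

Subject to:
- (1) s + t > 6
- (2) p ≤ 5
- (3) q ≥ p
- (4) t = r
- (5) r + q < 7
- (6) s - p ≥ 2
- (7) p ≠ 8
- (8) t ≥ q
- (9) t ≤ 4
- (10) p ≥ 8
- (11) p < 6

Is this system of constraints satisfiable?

Unsatisfiable

From constraints 3 and 10: q ≥ p and p ≥ 8, so q ≥ 8. From constraints 8 and 9: q ≤ t and t ≤ 4, so q ≤ 4. But 4 < 8, so no value of q works.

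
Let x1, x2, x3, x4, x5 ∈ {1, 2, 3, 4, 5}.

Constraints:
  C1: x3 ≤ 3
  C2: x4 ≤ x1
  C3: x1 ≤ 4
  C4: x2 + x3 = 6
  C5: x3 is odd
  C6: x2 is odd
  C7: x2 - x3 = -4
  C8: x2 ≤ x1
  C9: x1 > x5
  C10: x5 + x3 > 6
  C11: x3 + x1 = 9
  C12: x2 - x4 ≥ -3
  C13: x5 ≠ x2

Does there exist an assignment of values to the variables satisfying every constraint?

From constraint 1: x3 ≤ 3. From constraint 3: x1 ≤ 4. Hence x3 + x1 ≤ 7. But constraint 11 requires x3 + x1 = 9, and 9 > 7. Contradiction.

Unsatisfiable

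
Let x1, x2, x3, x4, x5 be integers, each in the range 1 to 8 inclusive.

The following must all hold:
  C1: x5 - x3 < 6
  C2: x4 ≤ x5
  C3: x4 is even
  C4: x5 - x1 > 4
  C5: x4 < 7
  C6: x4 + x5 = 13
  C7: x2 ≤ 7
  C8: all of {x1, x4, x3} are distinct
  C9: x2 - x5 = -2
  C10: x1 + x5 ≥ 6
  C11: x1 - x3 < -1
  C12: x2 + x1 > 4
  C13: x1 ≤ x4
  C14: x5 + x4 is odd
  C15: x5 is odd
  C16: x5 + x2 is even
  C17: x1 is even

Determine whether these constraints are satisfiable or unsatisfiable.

Satisfiable

Try x1 = 2, x2 = 5, x3 = 4, x4 = 6, x5 = 7.
Check constraint 1: x5 - x3 = 3; constraint 4: x5 - x1 = 5; constraint 6: x4 + x5 = 13. The remaining constraints are straightforward to verify.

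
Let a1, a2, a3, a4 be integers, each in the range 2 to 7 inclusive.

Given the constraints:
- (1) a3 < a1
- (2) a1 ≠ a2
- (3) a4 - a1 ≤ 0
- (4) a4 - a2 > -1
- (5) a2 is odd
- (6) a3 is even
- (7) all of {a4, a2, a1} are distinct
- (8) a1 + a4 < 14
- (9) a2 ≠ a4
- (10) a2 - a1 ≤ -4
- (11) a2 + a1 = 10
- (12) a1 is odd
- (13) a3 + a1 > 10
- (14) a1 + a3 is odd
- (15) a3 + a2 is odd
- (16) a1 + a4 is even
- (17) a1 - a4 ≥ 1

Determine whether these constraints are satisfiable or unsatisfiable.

Try a1 = 7, a2 = 3, a3 = 6, a4 = 5.
Check constraint 3: a4 - a1 = -2; constraint 4: a4 - a2 = 2; constraint 8: a1 + a4 = 12. The remaining constraints are straightforward to verify.

Satisfiable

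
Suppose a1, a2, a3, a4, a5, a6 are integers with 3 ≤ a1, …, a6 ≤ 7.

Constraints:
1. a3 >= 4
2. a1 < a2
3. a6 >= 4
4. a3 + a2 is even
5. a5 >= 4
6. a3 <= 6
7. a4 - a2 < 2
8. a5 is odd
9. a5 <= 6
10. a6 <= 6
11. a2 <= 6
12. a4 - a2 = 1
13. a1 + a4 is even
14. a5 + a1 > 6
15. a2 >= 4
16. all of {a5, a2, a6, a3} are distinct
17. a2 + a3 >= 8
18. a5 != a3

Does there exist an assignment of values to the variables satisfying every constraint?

Unsatisfiable

Constraints 1, 3, 5, 6, 9, 10, 11, and 15 confine each of a5, a2, a6, a3 to the 3 values {4, …, 6}.
Constraint 16 requires all 4 of them to be distinct, but only 3 values are available — impossible by the pigeonhole principle.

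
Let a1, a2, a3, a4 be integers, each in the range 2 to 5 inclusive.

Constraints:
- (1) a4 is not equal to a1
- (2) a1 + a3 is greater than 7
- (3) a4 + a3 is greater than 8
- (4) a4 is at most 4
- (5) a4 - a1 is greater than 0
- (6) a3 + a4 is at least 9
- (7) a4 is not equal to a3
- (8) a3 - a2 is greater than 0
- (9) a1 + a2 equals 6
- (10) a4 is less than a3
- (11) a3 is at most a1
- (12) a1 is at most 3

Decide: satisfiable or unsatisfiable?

From constraints 11 and 12: a3 ≤ a1 ≤ 3. From constraint 4: a4 ≤ 4. Hence a3 + a4 ≤ 7. But constraint 6 requires a3 + a4 ≥ 9, and 9 > 7. Contradiction.

Unsatisfiable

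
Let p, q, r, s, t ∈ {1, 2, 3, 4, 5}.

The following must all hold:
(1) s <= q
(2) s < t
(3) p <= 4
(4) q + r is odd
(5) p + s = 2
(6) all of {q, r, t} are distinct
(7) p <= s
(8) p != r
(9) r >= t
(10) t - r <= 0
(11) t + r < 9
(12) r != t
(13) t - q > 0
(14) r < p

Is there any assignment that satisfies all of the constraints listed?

Unsatisfiable

Constraints 1, 7, 10, 13, and 14 give t ≤ r, r < p, p ≤ s, s ≤ q, q < t. Chaining: t ≤ r < p ≤ s ≤ q < t, which forces t < t — impossible.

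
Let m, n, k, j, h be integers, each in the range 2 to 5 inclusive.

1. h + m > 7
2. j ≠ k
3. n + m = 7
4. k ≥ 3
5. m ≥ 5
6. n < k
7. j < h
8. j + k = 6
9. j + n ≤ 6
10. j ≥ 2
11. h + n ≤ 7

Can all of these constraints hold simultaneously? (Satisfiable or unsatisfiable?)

Satisfiable

Take m = 5, n = 2, k = 4, j = 2, h = 4. Then constraint 1: h + m = 9; constraint 3: n + m = 7; constraint 8: j + k = 6, and every other listed constraint is also met.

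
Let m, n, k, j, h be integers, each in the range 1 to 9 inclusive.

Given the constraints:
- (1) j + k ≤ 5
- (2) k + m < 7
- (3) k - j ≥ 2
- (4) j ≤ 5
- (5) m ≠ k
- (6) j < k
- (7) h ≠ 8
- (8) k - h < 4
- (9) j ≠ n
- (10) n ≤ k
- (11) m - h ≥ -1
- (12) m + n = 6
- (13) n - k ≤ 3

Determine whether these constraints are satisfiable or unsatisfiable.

One satisfying assignment is m = 2, n = 4, k = 4, j = 1, h = 2.
For the less obvious constraints — constraint 1: j + k = 5; constraint 2: k + m = 6; constraint 3: k - j = 3 — and the others hold by inspection.

Satisfiable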